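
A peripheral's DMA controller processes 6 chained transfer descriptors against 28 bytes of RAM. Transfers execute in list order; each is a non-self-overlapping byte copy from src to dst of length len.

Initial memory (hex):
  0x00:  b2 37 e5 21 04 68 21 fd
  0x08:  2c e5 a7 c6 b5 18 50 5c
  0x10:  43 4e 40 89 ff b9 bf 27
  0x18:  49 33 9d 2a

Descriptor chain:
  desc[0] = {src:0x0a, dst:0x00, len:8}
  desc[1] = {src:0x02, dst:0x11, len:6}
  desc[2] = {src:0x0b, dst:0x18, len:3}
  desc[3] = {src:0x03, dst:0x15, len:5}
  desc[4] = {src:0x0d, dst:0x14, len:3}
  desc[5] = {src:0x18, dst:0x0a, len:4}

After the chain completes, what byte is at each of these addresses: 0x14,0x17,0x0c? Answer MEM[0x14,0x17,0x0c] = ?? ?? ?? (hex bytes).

[0] 0x0a->0x00 len=8 : a7 c6 b5 18 50 5c 43 4e
[1] 0x02->0x11 len=6 : b5 18 50 5c 43 4e
[2] 0x0b->0x18 len=3 : c6 b5 18
[3] 0x03->0x15 len=5 : 18 50 5c 43 4e
[4] 0x0d->0x14 len=3 : 18 50 5c
[5] 0x18->0x0a len=4 : 43 4e 18 2a
query mem[0x14]=0x18, mem[0x17]=0x5c, mem[0x0c]=0x18

MEM[0x14,0x17,0x0c] = 18 5c 18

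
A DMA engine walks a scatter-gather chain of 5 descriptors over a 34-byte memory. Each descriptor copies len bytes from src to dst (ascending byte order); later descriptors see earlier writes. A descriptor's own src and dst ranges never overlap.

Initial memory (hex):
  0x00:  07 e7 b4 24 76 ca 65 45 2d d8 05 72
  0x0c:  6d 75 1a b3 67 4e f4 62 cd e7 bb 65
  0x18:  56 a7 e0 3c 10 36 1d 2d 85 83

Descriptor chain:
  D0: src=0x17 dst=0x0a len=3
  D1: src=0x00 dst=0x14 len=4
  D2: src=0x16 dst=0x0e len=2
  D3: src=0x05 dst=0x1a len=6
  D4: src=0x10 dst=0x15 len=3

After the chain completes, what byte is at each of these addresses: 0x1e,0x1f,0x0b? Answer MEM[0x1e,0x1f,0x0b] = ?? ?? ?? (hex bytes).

MEM[0x1e,0x1f,0x0b] = d8 65 56

  after D0: wrote 3B at 0x0a = 6556a7
  after D1: wrote 4B at 0x14 = 07e7b424
  after D2: wrote 2B at 0x0e = b424
  after D3: wrote 6B at 0x1a = ca65452dd865
  after D4: wrote 3B at 0x15 = 674ef4
query mem[0x1e]=0xd8, mem[0x1f]=0x65, mem[0x0b]=0x56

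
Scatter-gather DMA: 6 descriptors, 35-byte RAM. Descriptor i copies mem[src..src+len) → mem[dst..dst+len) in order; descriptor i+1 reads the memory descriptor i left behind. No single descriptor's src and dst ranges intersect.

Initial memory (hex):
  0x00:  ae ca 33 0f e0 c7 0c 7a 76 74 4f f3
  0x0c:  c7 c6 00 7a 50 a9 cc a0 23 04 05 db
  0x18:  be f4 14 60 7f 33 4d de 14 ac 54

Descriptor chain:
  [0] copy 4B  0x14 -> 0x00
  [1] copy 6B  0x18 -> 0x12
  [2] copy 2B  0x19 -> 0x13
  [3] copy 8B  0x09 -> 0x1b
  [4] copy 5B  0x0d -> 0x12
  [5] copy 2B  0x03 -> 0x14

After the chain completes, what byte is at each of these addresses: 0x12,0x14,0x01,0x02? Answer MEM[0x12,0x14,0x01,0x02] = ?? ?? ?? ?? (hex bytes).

MEM[0x12,0x14,0x01,0x02] = c6 db 04 05

[0] 0x14->0x00 len=4 : 23 04 05 db
[1] 0x18->0x12 len=6 : be f4 14 60 7f 33
[2] 0x19->0x13 len=2 : f4 14
[3] 0x09->0x1b len=8 : 74 4f f3 c7 c6 00 7a 50
[4] 0x0d->0x12 len=5 : c6 00 7a 50 a9
[5] 0x03->0x14 len=2 : db e0
query mem[0x12]=0xc6, mem[0x14]=0xdb, mem[0x01]=0x04, mem[0x02]=0x05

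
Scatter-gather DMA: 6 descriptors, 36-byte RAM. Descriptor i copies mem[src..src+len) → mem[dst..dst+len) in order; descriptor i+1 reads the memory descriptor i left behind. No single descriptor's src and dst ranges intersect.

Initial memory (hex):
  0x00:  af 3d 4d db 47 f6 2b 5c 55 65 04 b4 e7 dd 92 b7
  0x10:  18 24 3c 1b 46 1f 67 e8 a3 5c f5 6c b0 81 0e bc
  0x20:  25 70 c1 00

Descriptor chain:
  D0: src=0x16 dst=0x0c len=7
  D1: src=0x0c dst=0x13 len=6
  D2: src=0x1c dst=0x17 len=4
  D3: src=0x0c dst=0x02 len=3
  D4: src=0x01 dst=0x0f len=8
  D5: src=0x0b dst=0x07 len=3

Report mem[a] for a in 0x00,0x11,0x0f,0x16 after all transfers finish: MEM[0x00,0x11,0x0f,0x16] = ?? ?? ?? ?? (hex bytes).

MEM[0x00,0x11,0x0f,0x16] = af e8 3d 55

#0 dst[0x0c+7] := {0x67,0xe8,0xa3,0x5c,0xf5,0x6c,0xb0}
#1 dst[0x13+6] := {0x67,0xe8,0xa3,0x5c,0xf5,0x6c}
#2 dst[0x17+4] := {0xb0,0x81,0x0e,0xbc}
#3 dst[0x02+3] := {0x67,0xe8,0xa3}
#4 dst[0x0f+8] := {0x3d,0x67,0xe8,0xa3,0xf6,0x2b,0x5c,0x55}
#5 dst[0x07+3] := {0xb4,0x67,0xe8}
query mem[0x00]=0xaf, mem[0x11]=0xe8, mem[0x0f]=0x3d, mem[0x16]=0x55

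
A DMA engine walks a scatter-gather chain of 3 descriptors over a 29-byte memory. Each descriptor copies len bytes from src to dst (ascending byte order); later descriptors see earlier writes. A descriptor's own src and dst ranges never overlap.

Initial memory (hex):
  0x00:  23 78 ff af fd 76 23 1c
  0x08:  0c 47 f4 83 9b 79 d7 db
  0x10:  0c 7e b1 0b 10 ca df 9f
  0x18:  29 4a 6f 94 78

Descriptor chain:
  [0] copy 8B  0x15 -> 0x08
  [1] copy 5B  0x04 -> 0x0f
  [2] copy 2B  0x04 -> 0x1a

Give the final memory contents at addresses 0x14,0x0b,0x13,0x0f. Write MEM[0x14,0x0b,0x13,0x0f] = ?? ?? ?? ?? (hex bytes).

MEM[0x14,0x0b,0x13,0x0f] = 10 29 ca fd

#0 dst[0x08+8] := {0xca,0xdf,0x9f,0x29,0x4a,0x6f,0x94,0x78}
#1 dst[0x0f+5] := {0xfd,0x76,0x23,0x1c,0xca}
#2 dst[0x1a+2] := {0xfd,0x76}
query mem[0x14]=0x10, mem[0x0b]=0x29, mem[0x13]=0xca, mem[0x0f]=0xfd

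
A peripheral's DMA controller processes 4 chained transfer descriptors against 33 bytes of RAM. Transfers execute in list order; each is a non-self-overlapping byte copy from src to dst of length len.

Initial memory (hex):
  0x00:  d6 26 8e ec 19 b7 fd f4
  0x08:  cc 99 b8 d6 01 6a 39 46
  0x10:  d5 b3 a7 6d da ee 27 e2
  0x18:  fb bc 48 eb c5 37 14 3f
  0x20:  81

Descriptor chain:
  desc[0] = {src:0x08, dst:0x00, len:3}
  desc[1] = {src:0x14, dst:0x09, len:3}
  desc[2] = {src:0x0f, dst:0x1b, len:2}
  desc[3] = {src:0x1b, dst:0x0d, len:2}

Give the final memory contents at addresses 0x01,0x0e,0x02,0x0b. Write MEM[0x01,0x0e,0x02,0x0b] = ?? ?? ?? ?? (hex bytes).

MEM[0x01,0x0e,0x02,0x0b] = 99 d5 b8 27

D0: mem[0x00..0x02] <- [cc 99 b8]
D1: mem[0x09..0x0b] <- [da ee 27]
D2: mem[0x1b..0x1c] <- [46 d5]
D3: mem[0x0d..0x0e] <- [46 d5]
query mem[0x01]=0x99, mem[0x0e]=0xd5, mem[0x02]=0xb8, mem[0x0b]=0x27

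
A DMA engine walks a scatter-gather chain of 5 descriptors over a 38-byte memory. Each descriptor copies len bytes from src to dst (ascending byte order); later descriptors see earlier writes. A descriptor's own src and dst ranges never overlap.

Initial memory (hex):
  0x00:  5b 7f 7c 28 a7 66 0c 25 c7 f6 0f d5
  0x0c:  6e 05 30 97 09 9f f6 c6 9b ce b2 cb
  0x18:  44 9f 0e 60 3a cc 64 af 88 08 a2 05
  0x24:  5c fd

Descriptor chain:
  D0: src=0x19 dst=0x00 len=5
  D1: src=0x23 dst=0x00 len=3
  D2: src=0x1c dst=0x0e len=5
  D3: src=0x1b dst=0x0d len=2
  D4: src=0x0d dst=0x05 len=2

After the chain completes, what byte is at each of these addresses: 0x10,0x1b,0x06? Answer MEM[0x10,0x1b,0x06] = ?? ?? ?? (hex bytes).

  after D0: wrote 5B at 0x00 = 9f0e603acc
  after D1: wrote 3B at 0x00 = 055cfd
  after D2: wrote 5B at 0x0e = 3acc64af88
  after D3: wrote 2B at 0x0d = 603a
  after D4: wrote 2B at 0x05 = 603a
query mem[0x10]=0x64, mem[0x1b]=0x60, mem[0x06]=0x3a

MEM[0x10,0x1b,0x06] = 64 60 3a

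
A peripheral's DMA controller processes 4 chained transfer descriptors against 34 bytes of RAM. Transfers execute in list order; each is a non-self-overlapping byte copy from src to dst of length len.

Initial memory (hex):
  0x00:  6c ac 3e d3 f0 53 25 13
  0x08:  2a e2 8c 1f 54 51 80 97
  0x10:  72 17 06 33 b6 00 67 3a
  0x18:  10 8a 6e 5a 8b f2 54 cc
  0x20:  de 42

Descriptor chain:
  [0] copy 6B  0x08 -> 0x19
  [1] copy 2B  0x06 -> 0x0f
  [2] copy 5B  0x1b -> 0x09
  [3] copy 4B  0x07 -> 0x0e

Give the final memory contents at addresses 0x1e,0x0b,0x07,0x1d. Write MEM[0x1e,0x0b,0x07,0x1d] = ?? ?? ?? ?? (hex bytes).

MEM[0x1e,0x0b,0x07,0x1d] = 51 54 13 54

D0: mem[0x19..0x1e] <- [2a e2 8c 1f 54 51]
D1: mem[0x0f..0x10] <- [25 13]
D2: mem[0x09..0x0d] <- [8c 1f 54 51 cc]
D3: mem[0x0e..0x11] <- [13 2a 8c 1f]
query mem[0x1e]=0x51, mem[0x0b]=0x54, mem[0x07]=0x13, mem[0x1d]=0x54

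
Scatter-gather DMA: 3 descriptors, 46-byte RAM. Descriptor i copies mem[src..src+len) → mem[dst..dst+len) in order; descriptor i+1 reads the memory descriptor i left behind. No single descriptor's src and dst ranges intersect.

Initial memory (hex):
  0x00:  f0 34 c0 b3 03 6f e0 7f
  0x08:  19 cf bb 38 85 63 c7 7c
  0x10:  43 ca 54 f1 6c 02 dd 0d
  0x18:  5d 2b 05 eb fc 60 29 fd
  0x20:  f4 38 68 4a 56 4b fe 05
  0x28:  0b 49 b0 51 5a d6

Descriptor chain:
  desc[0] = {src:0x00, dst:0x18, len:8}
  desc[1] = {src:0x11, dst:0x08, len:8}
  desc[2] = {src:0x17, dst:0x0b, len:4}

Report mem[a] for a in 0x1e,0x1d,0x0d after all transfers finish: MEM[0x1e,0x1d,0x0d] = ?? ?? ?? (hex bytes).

MEM[0x1e,0x1d,0x0d] = e0 6f 34

#0 dst[0x18+8] := {0xf0,0x34,0xc0,0xb3,0x03,0x6f,0xe0,0x7f}
#1 dst[0x08+8] := {0xca,0x54,0xf1,0x6c,0x02,0xdd,0x0d,0xf0}
#2 dst[0x0b+4] := {0x0d,0xf0,0x34,0xc0}
query mem[0x1e]=0xe0, mem[0x1d]=0x6f, mem[0x0d]=0x34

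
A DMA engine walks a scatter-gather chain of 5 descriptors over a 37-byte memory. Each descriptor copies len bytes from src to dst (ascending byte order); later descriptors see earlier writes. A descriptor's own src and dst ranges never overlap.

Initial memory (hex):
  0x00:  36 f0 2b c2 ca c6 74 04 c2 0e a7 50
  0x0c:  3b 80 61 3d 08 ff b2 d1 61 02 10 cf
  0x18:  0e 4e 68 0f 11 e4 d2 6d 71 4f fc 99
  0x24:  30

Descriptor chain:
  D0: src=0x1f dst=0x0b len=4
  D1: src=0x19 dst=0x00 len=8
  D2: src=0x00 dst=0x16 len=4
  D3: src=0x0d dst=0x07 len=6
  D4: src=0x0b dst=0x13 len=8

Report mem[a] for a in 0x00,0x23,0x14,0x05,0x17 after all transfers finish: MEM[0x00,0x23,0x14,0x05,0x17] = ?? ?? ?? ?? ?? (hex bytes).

MEM[0x00,0x23,0x14,0x05,0x17] = 4e 99 b2 d2 3d

  after D0: wrote 4B at 0x0b = 6d714ffc
  after D1: wrote 8B at 0x00 = 4e680f11e4d26d71
  after D2: wrote 4B at 0x16 = 4e680f11
  after D3: wrote 6B at 0x07 = 4ffc3d08ffb2
  after D4: wrote 8B at 0x13 = ffb24ffc3d08ffb2
query mem[0x00]=0x4e, mem[0x23]=0x99, mem[0x14]=0xb2, mem[0x05]=0xd2, mem[0x17]=0x3d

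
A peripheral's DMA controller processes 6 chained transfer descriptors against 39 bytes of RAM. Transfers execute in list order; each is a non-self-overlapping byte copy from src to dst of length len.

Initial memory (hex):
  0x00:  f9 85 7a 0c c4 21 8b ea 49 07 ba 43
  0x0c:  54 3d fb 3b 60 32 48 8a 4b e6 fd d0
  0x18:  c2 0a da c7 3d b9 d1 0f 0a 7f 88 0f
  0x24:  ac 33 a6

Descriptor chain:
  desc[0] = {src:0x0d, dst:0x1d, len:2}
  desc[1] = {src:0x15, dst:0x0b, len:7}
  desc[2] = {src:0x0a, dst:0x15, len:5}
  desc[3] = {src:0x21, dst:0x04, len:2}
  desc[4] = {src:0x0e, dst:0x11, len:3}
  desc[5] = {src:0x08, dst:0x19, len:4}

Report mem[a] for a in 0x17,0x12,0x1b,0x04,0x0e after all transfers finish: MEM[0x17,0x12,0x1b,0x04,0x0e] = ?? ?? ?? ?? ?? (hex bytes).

#0 dst[0x1d+2] := {0x3d,0xfb}
#1 dst[0x0b+7] := {0xe6,0xfd,0xd0,0xc2,0x0a,0xda,0xc7}
#2 dst[0x15+5] := {0xba,0xe6,0xfd,0xd0,0xc2}
#3 dst[0x04+2] := {0x7f,0x88}
#4 dst[0x11+3] := {0xc2,0x0a,0xda}
#5 dst[0x19+4] := {0x49,0x07,0xba,0xe6}
query mem[0x17]=0xfd, mem[0x12]=0x0a, mem[0x1b]=0xba, mem[0x04]=0x7f, mem[0x0e]=0xc2

MEM[0x17,0x12,0x1b,0x04,0x0e] = fd 0a ba 7f c2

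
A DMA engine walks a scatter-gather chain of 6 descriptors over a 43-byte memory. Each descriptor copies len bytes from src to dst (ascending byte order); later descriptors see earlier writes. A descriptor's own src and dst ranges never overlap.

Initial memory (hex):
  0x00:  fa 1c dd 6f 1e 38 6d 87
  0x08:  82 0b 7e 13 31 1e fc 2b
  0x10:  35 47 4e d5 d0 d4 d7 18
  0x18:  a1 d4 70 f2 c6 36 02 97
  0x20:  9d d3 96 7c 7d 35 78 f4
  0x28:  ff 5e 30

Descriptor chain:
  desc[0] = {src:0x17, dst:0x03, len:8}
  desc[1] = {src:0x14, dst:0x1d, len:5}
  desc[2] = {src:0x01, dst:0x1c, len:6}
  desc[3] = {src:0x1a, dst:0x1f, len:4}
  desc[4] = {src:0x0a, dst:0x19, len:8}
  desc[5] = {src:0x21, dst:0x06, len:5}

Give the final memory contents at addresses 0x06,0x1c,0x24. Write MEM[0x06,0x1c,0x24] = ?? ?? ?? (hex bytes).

MEM[0x06,0x1c,0x24] = 1c 1e 7d

D0: mem[0x03..0x0a] <- [18 a1 d4 70 f2 c6 36 02]
D1: mem[0x1d..0x21] <- [d0 d4 d7 18 a1]
D2: mem[0x1c..0x21] <- [1c dd 18 a1 d4 70]
D3: mem[0x1f..0x22] <- [70 f2 1c dd]
D4: mem[0x19..0x20] <- [02 13 31 1e fc 2b 35 47]
D5: mem[0x06..0x0a] <- [1c dd 7c 7d 35]
query mem[0x06]=0x1c, mem[0x1c]=0x1e, mem[0x24]=0x7d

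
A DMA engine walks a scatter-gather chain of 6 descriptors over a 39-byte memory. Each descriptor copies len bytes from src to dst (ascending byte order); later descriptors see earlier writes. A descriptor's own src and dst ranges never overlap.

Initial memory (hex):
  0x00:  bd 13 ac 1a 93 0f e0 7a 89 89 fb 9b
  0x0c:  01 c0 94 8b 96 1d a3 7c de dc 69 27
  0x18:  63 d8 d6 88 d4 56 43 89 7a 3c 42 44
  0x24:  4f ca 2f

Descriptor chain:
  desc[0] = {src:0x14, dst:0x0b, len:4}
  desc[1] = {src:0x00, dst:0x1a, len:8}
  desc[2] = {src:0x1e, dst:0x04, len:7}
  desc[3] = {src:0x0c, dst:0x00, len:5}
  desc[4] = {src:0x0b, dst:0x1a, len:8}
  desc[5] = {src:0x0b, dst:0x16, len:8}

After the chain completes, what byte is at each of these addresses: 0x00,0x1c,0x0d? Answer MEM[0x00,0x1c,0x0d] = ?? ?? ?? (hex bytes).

MEM[0x00,0x1c,0x0d] = dc 1d 69

  after D0: wrote 4B at 0x0b = dedc6927
  after D1: wrote 8B at 0x1a = bd13ac1a930fe07a
  after D2: wrote 7B at 0x04 = 930fe07a42444f
  after D3: wrote 5B at 0x00 = dc69278b96
  after D4: wrote 8B at 0x1a = dedc69278b961da3
  after D5: wrote 8B at 0x16 = dedc69278b961da3
query mem[0x00]=0xdc, mem[0x1c]=0x1d, mem[0x0d]=0x69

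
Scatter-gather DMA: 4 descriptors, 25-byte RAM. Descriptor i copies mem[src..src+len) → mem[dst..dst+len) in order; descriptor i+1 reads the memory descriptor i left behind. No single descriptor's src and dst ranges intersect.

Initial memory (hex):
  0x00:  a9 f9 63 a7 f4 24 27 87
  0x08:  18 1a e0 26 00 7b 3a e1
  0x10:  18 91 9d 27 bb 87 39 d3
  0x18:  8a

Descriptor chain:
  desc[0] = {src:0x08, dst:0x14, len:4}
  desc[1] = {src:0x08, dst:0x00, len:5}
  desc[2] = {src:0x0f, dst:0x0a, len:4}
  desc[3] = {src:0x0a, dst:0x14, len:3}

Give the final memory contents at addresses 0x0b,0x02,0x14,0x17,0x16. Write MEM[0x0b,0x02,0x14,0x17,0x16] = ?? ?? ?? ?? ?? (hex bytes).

MEM[0x0b,0x02,0x14,0x17,0x16] = 18 e0 e1 26 91

  after D0: wrote 4B at 0x14 = 181ae026
  after D1: wrote 5B at 0x00 = 181ae02600
  after D2: wrote 4B at 0x0a = e118919d
  after D3: wrote 3B at 0x14 = e11891
query mem[0x0b]=0x18, mem[0x02]=0xe0, mem[0x14]=0xe1, mem[0x17]=0x26, mem[0x16]=0x91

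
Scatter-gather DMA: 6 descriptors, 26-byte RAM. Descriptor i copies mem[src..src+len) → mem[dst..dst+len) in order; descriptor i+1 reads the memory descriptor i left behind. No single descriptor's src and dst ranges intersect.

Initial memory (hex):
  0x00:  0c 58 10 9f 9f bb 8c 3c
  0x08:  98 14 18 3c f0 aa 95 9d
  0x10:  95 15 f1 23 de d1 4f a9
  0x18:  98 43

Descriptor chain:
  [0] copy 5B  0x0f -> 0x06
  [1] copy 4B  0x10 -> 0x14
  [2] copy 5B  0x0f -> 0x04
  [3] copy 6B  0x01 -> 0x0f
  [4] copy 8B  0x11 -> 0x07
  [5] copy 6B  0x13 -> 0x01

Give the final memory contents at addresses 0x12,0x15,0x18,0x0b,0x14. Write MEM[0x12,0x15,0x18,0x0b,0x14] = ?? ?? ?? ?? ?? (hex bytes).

D0: mem[0x06..0x0a] <- [9d 95 15 f1 23]
D1: mem[0x14..0x17] <- [95 15 f1 23]
D2: mem[0x04..0x08] <- [9d 95 15 f1 23]
D3: mem[0x0f..0x14] <- [58 10 9f 9d 95 15]
D4: mem[0x07..0x0e] <- [9f 9d 95 15 15 f1 23 98]
D5: mem[0x01..0x06] <- [95 15 15 f1 23 98]
query mem[0x12]=0x9d, mem[0x15]=0x15, mem[0x18]=0x98, mem[0x0b]=0x15, mem[0x14]=0x15

MEM[0x12,0x15,0x18,0x0b,0x14] = 9d 15 98 15 15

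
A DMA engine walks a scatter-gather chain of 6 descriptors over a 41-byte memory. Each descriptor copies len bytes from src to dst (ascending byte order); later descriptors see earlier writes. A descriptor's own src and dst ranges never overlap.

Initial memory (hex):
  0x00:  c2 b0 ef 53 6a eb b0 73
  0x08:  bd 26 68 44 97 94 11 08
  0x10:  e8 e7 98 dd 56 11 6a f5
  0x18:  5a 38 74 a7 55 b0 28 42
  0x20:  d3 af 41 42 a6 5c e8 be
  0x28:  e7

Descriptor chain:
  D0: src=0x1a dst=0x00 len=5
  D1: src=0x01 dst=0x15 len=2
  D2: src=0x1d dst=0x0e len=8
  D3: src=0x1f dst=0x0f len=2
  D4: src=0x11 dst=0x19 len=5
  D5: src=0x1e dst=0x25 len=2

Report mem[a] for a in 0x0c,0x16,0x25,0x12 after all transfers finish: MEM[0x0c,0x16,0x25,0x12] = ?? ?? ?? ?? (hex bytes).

[0] 0x1a->0x00 len=5 : 74 a7 55 b0 28
[1] 0x01->0x15 len=2 : a7 55
[2] 0x1d->0x0e len=8 : b0 28 42 d3 af 41 42 a6
[3] 0x1f->0x0f len=2 : 42 d3
[4] 0x11->0x19 len=5 : d3 af 41 42 a6
[5] 0x1e->0x25 len=2 : 28 42
query mem[0x0c]=0x97, mem[0x16]=0x55, mem[0x25]=0x28, mem[0x12]=0xaf

MEM[0x0c,0x16,0x25,0x12] = 97 55 28 af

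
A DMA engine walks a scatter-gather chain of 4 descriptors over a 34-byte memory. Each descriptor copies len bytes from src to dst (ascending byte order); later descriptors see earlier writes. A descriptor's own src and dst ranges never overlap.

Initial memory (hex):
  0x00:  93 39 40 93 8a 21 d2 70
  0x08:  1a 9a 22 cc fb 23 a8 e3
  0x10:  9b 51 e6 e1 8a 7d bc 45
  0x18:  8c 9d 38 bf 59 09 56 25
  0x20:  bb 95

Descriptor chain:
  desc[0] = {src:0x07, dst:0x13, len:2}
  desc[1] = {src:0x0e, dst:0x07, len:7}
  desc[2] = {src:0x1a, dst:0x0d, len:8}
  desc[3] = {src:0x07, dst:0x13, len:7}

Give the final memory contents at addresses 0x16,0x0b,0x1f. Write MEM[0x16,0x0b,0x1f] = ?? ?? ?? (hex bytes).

#0 dst[0x13+2] := {0x70,0x1a}
#1 dst[0x07+7] := {0xa8,0xe3,0x9b,0x51,0xe6,0x70,0x1a}
#2 dst[0x0d+8] := {0x38,0xbf,0x59,0x09,0x56,0x25,0xbb,0x95}
#3 dst[0x13+7] := {0xa8,0xe3,0x9b,0x51,0xe6,0x70,0x38}
query mem[0x16]=0x51, mem[0x0b]=0xe6, mem[0x1f]=0x25

MEM[0x16,0x0b,0x1f] = 51 e6 25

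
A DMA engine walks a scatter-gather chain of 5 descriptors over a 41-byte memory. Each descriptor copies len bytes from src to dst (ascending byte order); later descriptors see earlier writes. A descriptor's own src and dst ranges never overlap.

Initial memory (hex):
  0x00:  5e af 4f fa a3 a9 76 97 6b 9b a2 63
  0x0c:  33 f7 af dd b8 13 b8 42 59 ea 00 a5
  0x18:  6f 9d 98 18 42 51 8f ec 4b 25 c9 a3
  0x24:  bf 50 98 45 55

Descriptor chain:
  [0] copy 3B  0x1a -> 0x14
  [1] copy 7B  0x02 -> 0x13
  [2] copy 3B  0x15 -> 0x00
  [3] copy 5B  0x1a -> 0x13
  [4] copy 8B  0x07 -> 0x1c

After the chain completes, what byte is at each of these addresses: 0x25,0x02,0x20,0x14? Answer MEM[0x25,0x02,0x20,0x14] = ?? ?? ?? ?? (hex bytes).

MEM[0x25,0x02,0x20,0x14] = 50 76 63 18

D0: mem[0x14..0x16] <- [98 18 42]
D1: mem[0x13..0x19] <- [4f fa a3 a9 76 97 6b]
D2: mem[0x00..0x02] <- [a3 a9 76]
D3: mem[0x13..0x17] <- [98 18 42 51 8f]
D4: mem[0x1c..0x23] <- [97 6b 9b a2 63 33 f7 af]
query mem[0x25]=0x50, mem[0x02]=0x76, mem[0x20]=0x63, mem[0x14]=0x18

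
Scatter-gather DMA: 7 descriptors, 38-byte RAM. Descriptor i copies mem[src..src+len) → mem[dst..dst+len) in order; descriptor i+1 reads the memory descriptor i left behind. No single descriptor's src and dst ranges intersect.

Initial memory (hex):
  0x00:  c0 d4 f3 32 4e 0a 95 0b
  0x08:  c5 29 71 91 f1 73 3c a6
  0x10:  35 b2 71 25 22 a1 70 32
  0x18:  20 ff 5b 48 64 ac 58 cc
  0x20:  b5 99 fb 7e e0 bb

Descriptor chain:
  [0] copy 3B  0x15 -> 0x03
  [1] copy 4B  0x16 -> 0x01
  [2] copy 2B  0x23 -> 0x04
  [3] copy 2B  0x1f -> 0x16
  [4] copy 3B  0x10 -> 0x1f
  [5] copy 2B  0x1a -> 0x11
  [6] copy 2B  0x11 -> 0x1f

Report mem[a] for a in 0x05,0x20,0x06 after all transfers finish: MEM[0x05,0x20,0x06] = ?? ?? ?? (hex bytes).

#0 dst[0x03+3] := {0xa1,0x70,0x32}
#1 dst[0x01+4] := {0x70,0x32,0x20,0xff}
#2 dst[0x04+2] := {0x7e,0xe0}
#3 dst[0x16+2] := {0xcc,0xb5}
#4 dst[0x1f+3] := {0x35,0xb2,0x71}
#5 dst[0x11+2] := {0x5b,0x48}
#6 dst[0x1f+2] := {0x5b,0x48}
query mem[0x05]=0xe0, mem[0x20]=0x48, mem[0x06]=0x95

MEM[0x05,0x20,0x06] = e0 48 95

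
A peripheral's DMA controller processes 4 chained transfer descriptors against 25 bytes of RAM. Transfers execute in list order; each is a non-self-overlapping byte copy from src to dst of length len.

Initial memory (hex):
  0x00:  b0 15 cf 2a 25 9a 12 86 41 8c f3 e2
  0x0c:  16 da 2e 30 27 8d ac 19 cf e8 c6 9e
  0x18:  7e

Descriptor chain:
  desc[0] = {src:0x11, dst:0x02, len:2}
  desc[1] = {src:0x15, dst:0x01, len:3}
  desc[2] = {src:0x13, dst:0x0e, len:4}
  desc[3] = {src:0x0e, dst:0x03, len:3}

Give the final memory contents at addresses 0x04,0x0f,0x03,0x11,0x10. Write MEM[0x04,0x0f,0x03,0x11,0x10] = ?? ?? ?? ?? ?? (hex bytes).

  after D0: wrote 2B at 0x02 = 8dac
  after D1: wrote 3B at 0x01 = e8c69e
  after D2: wrote 4B at 0x0e = 19cfe8c6
  after D3: wrote 3B at 0x03 = 19cfe8
query mem[0x04]=0xcf, mem[0x0f]=0xcf, mem[0x03]=0x19, mem[0x11]=0xc6, mem[0x10]=0xe8

MEM[0x04,0x0f,0x03,0x11,0x10] = cf cf 19 c6 e8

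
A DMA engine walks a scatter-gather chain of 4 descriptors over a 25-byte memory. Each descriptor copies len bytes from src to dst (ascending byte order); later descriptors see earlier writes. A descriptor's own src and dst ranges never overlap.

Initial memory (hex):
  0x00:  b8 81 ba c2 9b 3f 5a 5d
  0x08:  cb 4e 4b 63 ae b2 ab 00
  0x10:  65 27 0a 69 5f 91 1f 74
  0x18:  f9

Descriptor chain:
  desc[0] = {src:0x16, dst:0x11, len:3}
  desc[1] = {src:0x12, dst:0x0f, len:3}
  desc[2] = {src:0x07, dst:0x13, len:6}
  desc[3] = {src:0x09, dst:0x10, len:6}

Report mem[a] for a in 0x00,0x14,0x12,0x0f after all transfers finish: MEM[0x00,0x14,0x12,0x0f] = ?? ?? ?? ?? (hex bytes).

MEM[0x00,0x14,0x12,0x0f] = b8 b2 63 74

  after D0: wrote 3B at 0x11 = 1f74f9
  after D1: wrote 3B at 0x0f = 74f95f
  after D2: wrote 6B at 0x13 = 5dcb4e4b63ae
  after D3: wrote 6B at 0x10 = 4e4b63aeb2ab
query mem[0x00]=0xb8, mem[0x14]=0xb2, mem[0x12]=0x63, mem[0x0f]=0x74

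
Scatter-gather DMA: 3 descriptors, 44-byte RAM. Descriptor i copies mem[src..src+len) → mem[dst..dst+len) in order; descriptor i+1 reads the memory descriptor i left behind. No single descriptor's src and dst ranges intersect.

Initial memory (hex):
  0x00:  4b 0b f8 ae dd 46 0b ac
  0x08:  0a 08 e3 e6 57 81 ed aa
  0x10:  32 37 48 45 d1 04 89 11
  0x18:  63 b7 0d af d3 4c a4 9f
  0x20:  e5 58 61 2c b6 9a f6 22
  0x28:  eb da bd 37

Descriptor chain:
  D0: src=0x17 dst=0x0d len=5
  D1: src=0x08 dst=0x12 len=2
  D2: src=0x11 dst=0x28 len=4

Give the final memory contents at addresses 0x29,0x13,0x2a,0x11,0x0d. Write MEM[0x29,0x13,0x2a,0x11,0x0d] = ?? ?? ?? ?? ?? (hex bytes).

  after D0: wrote 5B at 0x0d = 1163b70daf
  after D1: wrote 2B at 0x12 = 0a08
  after D2: wrote 4B at 0x28 = af0a08d1
query mem[0x29]=0x0a, mem[0x13]=0x08, mem[0x2a]=0x08, mem[0x11]=0xaf, mem[0x0d]=0x11

MEM[0x29,0x13,0x2a,0x11,0x0d] = 0a 08 08 af 11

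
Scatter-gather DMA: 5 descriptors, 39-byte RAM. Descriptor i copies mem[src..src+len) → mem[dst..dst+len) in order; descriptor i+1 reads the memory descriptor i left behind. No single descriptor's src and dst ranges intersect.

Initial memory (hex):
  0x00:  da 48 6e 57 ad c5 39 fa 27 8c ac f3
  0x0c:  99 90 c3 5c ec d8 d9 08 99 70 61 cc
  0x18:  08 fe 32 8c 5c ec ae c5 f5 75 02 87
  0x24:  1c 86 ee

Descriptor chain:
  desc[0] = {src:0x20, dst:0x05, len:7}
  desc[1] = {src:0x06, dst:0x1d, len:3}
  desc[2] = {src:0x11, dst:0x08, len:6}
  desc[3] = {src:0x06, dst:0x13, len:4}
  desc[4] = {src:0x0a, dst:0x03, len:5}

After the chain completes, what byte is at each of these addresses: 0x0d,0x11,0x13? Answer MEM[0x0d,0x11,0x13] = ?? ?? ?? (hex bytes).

MEM[0x0d,0x11,0x13] = 61 d8 75

D0: mem[0x05..0x0b] <- [f5 75 02 87 1c 86 ee]
D1: mem[0x1d..0x1f] <- [75 02 87]
D2: mem[0x08..0x0d] <- [d8 d9 08 99 70 61]
D3: mem[0x13..0x16] <- [75 02 d8 d9]
D4: mem[0x03..0x07] <- [08 99 70 61 c3]
query mem[0x0d]=0x61, mem[0x11]=0xd8, mem[0x13]=0x75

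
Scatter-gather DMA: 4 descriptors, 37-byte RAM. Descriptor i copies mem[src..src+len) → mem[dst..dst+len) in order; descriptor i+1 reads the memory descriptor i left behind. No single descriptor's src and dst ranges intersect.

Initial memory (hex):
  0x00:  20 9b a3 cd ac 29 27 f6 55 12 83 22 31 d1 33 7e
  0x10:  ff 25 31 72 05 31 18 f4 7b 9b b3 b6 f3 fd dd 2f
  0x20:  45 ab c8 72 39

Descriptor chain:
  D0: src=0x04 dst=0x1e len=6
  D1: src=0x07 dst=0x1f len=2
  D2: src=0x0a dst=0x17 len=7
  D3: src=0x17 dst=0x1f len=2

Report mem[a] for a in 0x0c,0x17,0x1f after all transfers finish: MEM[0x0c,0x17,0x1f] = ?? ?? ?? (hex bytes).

MEM[0x0c,0x17,0x1f] = 31 83 83

#0 dst[0x1e+6] := {0xac,0x29,0x27,0xf6,0x55,0x12}
#1 dst[0x1f+2] := {0xf6,0x55}
#2 dst[0x17+7] := {0x83,0x22,0x31,0xd1,0x33,0x7e,0xff}
#3 dst[0x1f+2] := {0x83,0x22}
query mem[0x0c]=0x31, mem[0x17]=0x83, mem[0x1f]=0x83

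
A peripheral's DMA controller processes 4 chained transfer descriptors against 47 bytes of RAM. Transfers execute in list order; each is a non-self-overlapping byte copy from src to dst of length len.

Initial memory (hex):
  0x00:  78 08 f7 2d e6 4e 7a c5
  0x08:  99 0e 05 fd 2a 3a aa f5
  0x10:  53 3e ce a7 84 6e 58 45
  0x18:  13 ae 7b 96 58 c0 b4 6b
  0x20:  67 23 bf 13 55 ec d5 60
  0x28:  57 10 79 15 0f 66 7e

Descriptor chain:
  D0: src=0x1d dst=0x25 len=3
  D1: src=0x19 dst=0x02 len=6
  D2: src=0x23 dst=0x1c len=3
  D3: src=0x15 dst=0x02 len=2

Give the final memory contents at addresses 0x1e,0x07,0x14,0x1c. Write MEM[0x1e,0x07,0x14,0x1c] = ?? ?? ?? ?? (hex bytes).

  after D0: wrote 3B at 0x25 = c0b46b
  after D1: wrote 6B at 0x02 = ae7b9658c0b4
  after D2: wrote 3B at 0x1c = 1355c0
  after D3: wrote 2B at 0x02 = 6e58
query mem[0x1e]=0xc0, mem[0x07]=0xb4, mem[0x14]=0x84, mem[0x1c]=0x13

MEM[0x1e,0x07,0x14,0x1c] = c0 b4 84 13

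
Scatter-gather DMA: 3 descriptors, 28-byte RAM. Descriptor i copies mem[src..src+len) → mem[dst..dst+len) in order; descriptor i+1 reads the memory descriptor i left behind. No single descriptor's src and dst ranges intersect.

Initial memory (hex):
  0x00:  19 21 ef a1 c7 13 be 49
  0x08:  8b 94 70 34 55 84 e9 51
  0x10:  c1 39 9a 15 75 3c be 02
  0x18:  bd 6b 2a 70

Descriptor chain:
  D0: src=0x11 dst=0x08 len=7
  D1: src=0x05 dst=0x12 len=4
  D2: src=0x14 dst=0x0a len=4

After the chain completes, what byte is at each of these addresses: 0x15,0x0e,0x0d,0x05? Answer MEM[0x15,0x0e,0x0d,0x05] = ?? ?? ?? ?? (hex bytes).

D0: mem[0x08..0x0e] <- [39 9a 15 75 3c be 02]
D1: mem[0x12..0x15] <- [13 be 49 39]
D2: mem[0x0a..0x0d] <- [49 39 be 02]
query mem[0x15]=0x39, mem[0x0e]=0x02, mem[0x0d]=0x02, mem[0x05]=0x13

MEM[0x15,0x0e,0x0d,0x05] = 39 02 02 13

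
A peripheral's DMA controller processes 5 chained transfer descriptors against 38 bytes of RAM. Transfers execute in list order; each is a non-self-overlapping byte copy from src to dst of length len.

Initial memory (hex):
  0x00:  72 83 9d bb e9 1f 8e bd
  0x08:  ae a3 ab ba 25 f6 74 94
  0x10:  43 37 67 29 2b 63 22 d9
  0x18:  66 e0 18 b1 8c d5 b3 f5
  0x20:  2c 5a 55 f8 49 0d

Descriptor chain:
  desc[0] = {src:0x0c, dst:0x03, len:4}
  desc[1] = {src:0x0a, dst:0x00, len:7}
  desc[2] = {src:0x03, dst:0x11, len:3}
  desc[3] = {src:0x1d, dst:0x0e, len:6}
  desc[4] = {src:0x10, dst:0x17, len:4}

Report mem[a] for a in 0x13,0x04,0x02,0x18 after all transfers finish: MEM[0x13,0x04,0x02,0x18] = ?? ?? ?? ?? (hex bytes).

MEM[0x13,0x04,0x02,0x18] = 55 74 25 2c

D0: mem[0x03..0x06] <- [25 f6 74 94]
D1: mem[0x00..0x06] <- [ab ba 25 f6 74 94 43]
D2: mem[0x11..0x13] <- [f6 74 94]
D3: mem[0x0e..0x13] <- [d5 b3 f5 2c 5a 55]
D4: mem[0x17..0x1a] <- [f5 2c 5a 55]
query mem[0x13]=0x55, mem[0x04]=0x74, mem[0x02]=0x25, mem[0x18]=0x2c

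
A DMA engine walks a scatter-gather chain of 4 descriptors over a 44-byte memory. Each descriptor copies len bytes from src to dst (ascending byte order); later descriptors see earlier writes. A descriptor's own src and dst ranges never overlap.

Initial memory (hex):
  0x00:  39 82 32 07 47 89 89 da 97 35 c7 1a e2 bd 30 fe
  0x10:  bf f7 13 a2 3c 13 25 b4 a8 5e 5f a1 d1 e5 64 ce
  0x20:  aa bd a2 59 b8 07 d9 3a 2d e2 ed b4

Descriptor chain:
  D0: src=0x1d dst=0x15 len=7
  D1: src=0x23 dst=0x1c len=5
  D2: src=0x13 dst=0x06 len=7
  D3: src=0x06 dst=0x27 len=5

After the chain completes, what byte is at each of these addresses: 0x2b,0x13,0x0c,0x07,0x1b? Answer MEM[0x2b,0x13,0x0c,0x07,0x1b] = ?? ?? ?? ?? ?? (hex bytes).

#0 dst[0x15+7] := {0xe5,0x64,0xce,0xaa,0xbd,0xa2,0x59}
#1 dst[0x1c+5] := {0x59,0xb8,0x07,0xd9,0x3a}
#2 dst[0x06+7] := {0xa2,0x3c,0xe5,0x64,0xce,0xaa,0xbd}
#3 dst[0x27+5] := {0xa2,0x3c,0xe5,0x64,0xce}
query mem[0x2b]=0xce, mem[0x13]=0xa2, mem[0x0c]=0xbd, mem[0x07]=0x3c, mem[0x1b]=0x59

MEM[0x2b,0x13,0x0c,0x07,0x1b] = ce a2 bd 3c 59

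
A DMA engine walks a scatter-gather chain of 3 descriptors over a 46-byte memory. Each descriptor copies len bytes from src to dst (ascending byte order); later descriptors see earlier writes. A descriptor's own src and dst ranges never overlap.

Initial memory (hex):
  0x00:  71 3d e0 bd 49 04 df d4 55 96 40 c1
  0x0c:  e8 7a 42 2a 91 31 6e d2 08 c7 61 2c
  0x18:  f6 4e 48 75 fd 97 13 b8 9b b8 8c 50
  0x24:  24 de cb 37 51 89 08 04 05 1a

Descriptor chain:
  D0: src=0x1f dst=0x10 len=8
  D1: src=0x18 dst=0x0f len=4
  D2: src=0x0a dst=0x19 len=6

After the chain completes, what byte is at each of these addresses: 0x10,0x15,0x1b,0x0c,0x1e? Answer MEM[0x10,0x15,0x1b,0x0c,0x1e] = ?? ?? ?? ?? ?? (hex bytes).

MEM[0x10,0x15,0x1b,0x0c,0x1e] = 4e 24 e8 e8 f6

#0 dst[0x10+8] := {0xb8,0x9b,0xb8,0x8c,0x50,0x24,0xde,0xcb}
#1 dst[0x0f+4] := {0xf6,0x4e,0x48,0x75}
#2 dst[0x19+6] := {0x40,0xc1,0xe8,0x7a,0x42,0xf6}
query mem[0x10]=0x4e, mem[0x15]=0x24, mem[0x1b]=0xe8, mem[0x0c]=0xe8, mem[0x1e]=0xf6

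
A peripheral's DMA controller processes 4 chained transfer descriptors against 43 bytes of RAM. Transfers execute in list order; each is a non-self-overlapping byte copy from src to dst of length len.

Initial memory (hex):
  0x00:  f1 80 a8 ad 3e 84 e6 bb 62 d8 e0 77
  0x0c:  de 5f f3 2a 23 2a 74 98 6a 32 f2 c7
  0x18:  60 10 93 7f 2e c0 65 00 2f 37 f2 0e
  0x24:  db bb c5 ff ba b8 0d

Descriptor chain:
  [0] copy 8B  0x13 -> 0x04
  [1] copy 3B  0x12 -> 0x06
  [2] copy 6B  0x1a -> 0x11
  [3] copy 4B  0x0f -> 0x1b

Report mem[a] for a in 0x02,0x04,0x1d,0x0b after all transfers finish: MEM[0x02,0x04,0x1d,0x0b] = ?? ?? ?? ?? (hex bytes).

#0 dst[0x04+8] := {0x98,0x6a,0x32,0xf2,0xc7,0x60,0x10,0x93}
#1 dst[0x06+3] := {0x74,0x98,0x6a}
#2 dst[0x11+6] := {0x93,0x7f,0x2e,0xc0,0x65,0x00}
#3 dst[0x1b+4] := {0x2a,0x23,0x93,0x7f}
query mem[0x02]=0xa8, mem[0x04]=0x98, mem[0x1d]=0x93, mem[0x0b]=0x93

MEM[0x02,0x04,0x1d,0x0b] = a8 98 93 93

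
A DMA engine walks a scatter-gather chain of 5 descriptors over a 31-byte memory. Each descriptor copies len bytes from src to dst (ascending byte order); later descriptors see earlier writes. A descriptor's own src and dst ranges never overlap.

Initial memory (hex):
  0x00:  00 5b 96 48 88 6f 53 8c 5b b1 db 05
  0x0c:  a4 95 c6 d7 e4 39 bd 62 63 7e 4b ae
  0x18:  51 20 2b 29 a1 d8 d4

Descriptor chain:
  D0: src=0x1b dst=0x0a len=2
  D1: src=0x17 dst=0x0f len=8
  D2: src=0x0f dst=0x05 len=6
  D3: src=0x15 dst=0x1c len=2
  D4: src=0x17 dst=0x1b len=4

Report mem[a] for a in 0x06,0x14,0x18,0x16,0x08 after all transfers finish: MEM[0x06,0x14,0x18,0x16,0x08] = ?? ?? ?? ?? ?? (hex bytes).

MEM[0x06,0x14,0x18,0x16,0x08] = 51 a1 51 d4 2b

[0] 0x1b->0x0a len=2 : 29 a1
[1] 0x17->0x0f len=8 : ae 51 20 2b 29 a1 d8 d4
[2] 0x0f->0x05 len=6 : ae 51 20 2b 29 a1
[3] 0x15->0x1c len=2 : d8 d4
[4] 0x17->0x1b len=4 : ae 51 20 2b
query mem[0x06]=0x51, mem[0x14]=0xa1, mem[0x18]=0x51, mem[0x16]=0xd4, mem[0x08]=0x2b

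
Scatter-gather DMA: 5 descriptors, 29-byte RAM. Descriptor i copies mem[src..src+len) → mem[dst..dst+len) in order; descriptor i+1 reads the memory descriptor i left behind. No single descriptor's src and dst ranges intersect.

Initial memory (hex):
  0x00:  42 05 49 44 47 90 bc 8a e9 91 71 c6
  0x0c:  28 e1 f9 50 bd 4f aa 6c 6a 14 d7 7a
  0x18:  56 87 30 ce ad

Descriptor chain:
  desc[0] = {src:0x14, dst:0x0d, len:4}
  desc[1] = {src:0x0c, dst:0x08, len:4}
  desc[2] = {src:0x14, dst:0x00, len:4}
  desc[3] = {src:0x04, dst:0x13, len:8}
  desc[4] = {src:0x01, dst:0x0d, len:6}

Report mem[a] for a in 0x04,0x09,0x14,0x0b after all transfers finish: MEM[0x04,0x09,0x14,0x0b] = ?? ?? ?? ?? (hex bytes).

[0] 0x14->0x0d len=4 : 6a 14 d7 7a
[1] 0x0c->0x08 len=4 : 28 6a 14 d7
[2] 0x14->0x00 len=4 : 6a 14 d7 7a
[3] 0x04->0x13 len=8 : 47 90 bc 8a 28 6a 14 d7
[4] 0x01->0x0d len=6 : 14 d7 7a 47 90 bc
query mem[0x04]=0x47, mem[0x09]=0x6a, mem[0x14]=0x90, mem[0x0b]=0xd7

MEM[0x04,0x09,0x14,0x0b] = 47 6a 90 d7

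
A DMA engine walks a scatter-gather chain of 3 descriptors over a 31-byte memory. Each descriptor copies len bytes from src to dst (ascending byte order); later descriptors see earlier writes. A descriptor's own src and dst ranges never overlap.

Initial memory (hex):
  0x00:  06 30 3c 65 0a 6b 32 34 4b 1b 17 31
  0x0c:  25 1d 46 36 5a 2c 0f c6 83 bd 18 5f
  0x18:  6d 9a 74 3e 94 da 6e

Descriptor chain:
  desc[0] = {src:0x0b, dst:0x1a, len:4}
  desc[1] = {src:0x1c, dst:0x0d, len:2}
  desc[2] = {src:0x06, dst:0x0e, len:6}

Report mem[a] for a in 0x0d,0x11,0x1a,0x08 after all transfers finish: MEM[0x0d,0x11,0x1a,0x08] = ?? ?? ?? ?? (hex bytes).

#0 dst[0x1a+4] := {0x31,0x25,0x1d,0x46}
#1 dst[0x0d+2] := {0x1d,0x46}
#2 dst[0x0e+6] := {0x32,0x34,0x4b,0x1b,0x17,0x31}
query mem[0x0d]=0x1d, mem[0x11]=0x1b, mem[0x1a]=0x31, mem[0x08]=0x4b

MEM[0x0d,0x11,0x1a,0x08] = 1d 1b 31 4b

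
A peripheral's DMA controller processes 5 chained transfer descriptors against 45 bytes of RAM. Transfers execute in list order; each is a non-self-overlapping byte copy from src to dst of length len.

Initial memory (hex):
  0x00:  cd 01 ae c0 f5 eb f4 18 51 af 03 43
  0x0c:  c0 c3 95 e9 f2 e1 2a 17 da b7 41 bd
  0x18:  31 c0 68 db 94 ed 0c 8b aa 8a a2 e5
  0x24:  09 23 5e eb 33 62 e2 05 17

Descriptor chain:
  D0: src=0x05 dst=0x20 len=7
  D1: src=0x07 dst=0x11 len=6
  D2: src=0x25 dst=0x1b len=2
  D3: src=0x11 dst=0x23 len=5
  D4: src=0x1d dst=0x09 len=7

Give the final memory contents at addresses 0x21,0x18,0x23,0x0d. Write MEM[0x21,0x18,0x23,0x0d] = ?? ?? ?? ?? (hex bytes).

MEM[0x21,0x18,0x23,0x0d] = f4 31 18 f4

D0: mem[0x20..0x26] <- [eb f4 18 51 af 03 43]
D1: mem[0x11..0x16] <- [18 51 af 03 43 c0]
D2: mem[0x1b..0x1c] <- [03 43]
D3: mem[0x23..0x27] <- [18 51 af 03 43]
D4: mem[0x09..0x0f] <- [ed 0c 8b eb f4 18 18]
query mem[0x21]=0xf4, mem[0x18]=0x31, mem[0x23]=0x18, mem[0x0d]=0xf4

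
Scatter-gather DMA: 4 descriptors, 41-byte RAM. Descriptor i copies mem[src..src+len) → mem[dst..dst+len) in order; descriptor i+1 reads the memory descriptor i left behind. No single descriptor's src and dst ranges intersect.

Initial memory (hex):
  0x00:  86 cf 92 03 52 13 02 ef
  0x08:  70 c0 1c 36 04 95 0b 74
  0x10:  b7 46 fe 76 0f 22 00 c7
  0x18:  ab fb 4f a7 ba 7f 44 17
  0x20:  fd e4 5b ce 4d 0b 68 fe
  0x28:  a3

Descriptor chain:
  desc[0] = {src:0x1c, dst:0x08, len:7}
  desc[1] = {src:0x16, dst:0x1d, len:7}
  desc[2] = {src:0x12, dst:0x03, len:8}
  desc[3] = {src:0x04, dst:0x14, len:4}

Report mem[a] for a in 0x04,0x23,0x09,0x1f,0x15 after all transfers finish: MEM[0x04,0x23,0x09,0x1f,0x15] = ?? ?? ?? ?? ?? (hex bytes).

  after D0: wrote 7B at 0x08 = ba7f4417fde45b
  after D1: wrote 7B at 0x1d = 00c7abfb4fa7ba
  after D2: wrote 8B at 0x03 = fe760f2200c7abfb
  after D3: wrote 4B at 0x14 = 760f2200
query mem[0x04]=0x76, mem[0x23]=0xba, mem[0x09]=0xab, mem[0x1f]=0xab, mem[0x15]=0x0f

MEM[0x04,0x23,0x09,0x1f,0x15] = 76 ba ab ab 0f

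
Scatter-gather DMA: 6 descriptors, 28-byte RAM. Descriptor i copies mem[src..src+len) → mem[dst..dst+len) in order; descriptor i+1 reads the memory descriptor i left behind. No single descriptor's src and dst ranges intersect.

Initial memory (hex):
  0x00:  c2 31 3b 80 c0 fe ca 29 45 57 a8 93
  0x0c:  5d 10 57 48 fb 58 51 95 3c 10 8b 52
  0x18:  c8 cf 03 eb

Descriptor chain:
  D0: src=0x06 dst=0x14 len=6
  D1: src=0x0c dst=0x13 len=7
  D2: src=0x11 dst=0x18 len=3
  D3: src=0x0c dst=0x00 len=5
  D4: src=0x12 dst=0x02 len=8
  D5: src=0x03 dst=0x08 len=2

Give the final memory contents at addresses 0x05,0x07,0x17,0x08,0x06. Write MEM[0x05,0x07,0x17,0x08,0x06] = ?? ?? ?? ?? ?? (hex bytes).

MEM[0x05,0x07,0x17,0x08,0x06] = 57 fb fb 5d 48

  after D0: wrote 6B at 0x14 = ca294557a893
  after D1: wrote 7B at 0x13 = 5d105748fb5851
  after D2: wrote 3B at 0x18 = 58515d
  after D3: wrote 5B at 0x00 = 5d105748fb
  after D4: wrote 8B at 0x02 = 515d105748fb5851
  after D5: wrote 2B at 0x08 = 5d10
query mem[0x05]=0x57, mem[0x07]=0xfb, mem[0x17]=0xfb, mem[0x08]=0x5d, mem[0x06]=0x48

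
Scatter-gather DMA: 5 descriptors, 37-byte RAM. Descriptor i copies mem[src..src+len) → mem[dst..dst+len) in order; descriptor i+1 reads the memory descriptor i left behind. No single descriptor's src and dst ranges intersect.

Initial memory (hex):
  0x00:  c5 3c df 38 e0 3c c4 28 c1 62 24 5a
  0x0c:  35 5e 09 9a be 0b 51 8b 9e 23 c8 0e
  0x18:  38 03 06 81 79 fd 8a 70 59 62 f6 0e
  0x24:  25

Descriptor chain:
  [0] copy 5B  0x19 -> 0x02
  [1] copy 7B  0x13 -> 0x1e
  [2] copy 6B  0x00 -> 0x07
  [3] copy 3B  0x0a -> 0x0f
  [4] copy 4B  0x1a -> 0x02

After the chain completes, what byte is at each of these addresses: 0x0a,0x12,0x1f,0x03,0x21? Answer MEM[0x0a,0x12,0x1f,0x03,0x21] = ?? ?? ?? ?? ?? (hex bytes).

MEM[0x0a,0x12,0x1f,0x03,0x21] = 06 51 9e 81 c8

  after D0: wrote 5B at 0x02 = 03068179fd
  after D1: wrote 7B at 0x1e = 8b9e23c80e3803
  after D2: wrote 6B at 0x07 = c53c03068179
  after D3: wrote 3B at 0x0f = 068179
  after D4: wrote 4B at 0x02 = 068179fd
query mem[0x0a]=0x06, mem[0x12]=0x51, mem[0x1f]=0x9e, mem[0x03]=0x81, mem[0x21]=0xc8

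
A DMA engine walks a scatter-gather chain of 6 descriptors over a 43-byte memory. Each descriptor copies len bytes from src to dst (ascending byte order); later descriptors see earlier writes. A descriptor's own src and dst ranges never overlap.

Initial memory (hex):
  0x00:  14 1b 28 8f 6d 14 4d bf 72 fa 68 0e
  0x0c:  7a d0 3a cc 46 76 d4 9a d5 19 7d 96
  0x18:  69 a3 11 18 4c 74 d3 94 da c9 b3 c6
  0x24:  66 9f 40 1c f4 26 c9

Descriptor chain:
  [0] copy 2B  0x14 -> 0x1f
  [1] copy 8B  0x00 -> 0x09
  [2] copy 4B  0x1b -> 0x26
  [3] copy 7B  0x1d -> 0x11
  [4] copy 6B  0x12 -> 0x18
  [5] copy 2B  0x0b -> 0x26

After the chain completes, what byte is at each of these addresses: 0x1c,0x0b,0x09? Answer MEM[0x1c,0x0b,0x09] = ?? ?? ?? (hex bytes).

D0: mem[0x1f..0x20] <- [d5 19]
D1: mem[0x09..0x10] <- [14 1b 28 8f 6d 14 4d bf]
D2: mem[0x26..0x29] <- [18 4c 74 d3]
D3: mem[0x11..0x17] <- [74 d3 d5 19 c9 b3 c6]
D4: mem[0x18..0x1d] <- [d3 d5 19 c9 b3 c6]
D5: mem[0x26..0x27] <- [28 8f]
query mem[0x1c]=0xb3, mem[0x0b]=0x28, mem[0x09]=0x14

MEM[0x1c,0x0b,0x09] = b3 28 14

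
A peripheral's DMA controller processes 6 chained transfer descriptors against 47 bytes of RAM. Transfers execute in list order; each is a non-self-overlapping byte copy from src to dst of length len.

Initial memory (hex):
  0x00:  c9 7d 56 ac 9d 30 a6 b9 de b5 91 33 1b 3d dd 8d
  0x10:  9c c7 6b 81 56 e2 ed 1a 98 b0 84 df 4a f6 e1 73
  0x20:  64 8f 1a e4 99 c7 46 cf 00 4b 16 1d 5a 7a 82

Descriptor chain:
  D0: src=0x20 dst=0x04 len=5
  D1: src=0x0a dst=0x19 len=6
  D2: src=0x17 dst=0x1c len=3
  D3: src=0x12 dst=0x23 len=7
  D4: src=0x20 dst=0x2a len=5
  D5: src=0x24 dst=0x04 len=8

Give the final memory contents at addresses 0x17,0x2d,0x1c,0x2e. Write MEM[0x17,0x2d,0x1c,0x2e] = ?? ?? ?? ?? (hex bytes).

#0 dst[0x04+5] := {0x64,0x8f,0x1a,0xe4,0x99}
#1 dst[0x19+6] := {0x91,0x33,0x1b,0x3d,0xdd,0x8d}
#2 dst[0x1c+3] := {0x1a,0x98,0x91}
#3 dst[0x23+7] := {0x6b,0x81,0x56,0xe2,0xed,0x1a,0x98}
#4 dst[0x2a+5] := {0x64,0x8f,0x1a,0x6b,0x81}
#5 dst[0x04+8] := {0x81,0x56,0xe2,0xed,0x1a,0x98,0x64,0x8f}
query mem[0x17]=0x1a, mem[0x2d]=0x6b, mem[0x1c]=0x1a, mem[0x2e]=0x81

MEM[0x17,0x2d,0x1c,0x2e] = 1a 6b 1a 81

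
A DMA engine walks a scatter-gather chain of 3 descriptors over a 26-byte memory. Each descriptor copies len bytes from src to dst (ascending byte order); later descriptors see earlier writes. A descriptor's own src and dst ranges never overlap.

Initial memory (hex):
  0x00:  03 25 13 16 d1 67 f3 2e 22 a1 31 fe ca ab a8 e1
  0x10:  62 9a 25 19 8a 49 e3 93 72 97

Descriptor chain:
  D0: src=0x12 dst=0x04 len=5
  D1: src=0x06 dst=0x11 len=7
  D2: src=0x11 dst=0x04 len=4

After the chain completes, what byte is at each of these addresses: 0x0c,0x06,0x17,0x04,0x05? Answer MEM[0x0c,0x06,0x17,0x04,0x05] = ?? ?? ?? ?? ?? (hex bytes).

D0: mem[0x04..0x08] <- [25 19 8a 49 e3]
D1: mem[0x11..0x17] <- [8a 49 e3 a1 31 fe ca]
D2: mem[0x04..0x07] <- [8a 49 e3 a1]
query mem[0x0c]=0xca, mem[0x06]=0xe3, mem[0x17]=0xca, mem[0x04]=0x8a, mem[0x05]=0x49

MEM[0x0c,0x06,0x17,0x04,0x05] = ca e3 ca 8a 49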